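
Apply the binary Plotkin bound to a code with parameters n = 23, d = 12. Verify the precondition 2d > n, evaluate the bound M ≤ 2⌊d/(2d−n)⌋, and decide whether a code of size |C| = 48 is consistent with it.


Plotkin bound M ≤ 24; given |C| = 48 > bound (violated).

Check applicability: 2d = 24, n = 23.
2d − n = 1 > 0, so Plotkin applies.
Compute d/(2d−n) = 12/1 ≈ 12.0000.
⌊d/(2d−n)⌋ = 12.
Plotkin bound: M ≤ 2·12 = 24.
Given |C| = 48, check: VIOLATED.
This |C| is above the Plotkin bound, so no binary code with n = 23, d = 12 and 48 codewords exists.


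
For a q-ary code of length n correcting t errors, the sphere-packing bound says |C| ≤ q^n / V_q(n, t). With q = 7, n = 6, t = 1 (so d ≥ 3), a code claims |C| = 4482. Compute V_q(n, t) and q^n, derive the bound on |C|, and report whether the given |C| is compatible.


V_q(n, t) = 37, q^n = 117649, Hamming bound = 3179, |C| = 4482 > bound (violated).

Step 1: Compute V_q(n, t) = Σ_{j=0}^1 C(n, j) (q−1)^j.
  j = 0: C(6,0)·(6)^0 = 1·1 = 1.
  j = 1: C(6,1)·(6)^1 = 6·6 = 36.
  V_q(n, t) = 1 + 36 = 37.
Step 2: q^n = 7^6 = 117649.
Step 3: Hamming bound ⌊q^n / V_q(n,t)⌋ = ⌊117649/37⌋ = 3179.
Step 4: Compare |C| = 4482 to 3179: violated.
The claimed |C| lies above the Hamming bound, so no 7-ary code of length 6 with d ≥ 3 can have 4482 codewords.


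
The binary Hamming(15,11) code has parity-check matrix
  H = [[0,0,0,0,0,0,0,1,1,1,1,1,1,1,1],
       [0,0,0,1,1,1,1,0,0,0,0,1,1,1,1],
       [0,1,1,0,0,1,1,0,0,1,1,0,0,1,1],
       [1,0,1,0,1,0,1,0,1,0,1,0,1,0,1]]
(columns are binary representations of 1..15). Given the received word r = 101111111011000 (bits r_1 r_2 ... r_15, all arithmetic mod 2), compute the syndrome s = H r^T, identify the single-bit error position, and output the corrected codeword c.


s = (0, 1, 0, 0)^T, error position = 4, corrected codeword c = 101011111011000

Compute s = H r^T mod 2 one row at a time:
  s_1 = 1 + 1 + 0 + 1 + 1 + 0 + 0 + 0 = 4 ≡ 0 (mod 2).
  s_2 = 1 + 1 + 1 + 1 + 1 + 0 + 0 + 0 = 5 ≡ 1 (mod 2).
  s_3 = 0 + 1 + 1 + 1 + 0 + 1 + 0 + 0 = 4 ≡ 0 (mod 2).
  s_4 = 1 + 1 + 1 + 1 + 1 + 1 + 0 + 0 = 6 ≡ 0 (mod 2).
s = (0, 1, 0, 0)^T — this equals column 4 of H (binary 0100), so error is at position 4.
Correct: flip bit 4 of r = 101111111011000 to get c = 101011111011000.


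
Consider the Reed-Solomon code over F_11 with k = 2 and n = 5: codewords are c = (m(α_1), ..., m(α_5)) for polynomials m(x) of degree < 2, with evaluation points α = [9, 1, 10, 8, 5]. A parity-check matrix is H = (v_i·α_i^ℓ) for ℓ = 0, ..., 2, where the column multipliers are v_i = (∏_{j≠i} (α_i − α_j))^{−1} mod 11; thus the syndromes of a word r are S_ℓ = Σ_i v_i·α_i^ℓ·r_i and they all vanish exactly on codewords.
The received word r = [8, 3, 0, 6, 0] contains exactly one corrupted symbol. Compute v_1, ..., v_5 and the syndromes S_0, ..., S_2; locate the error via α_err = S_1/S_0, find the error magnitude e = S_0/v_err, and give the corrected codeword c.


S = (6, 5, 6), error at position 3, error magnitude e = 1, c = [8, 3, 10, 6, 0].

Step 1: column multipliers v_i = (∏_{j≠i}(α_i − α_j))^{−1} mod 11.
  i = 1 (α = 9): (9−1)(9−10)(9−8)(9−5) = 8·(−1)·1·4 = −32 ≡ 1, so v_1 = 1^{−1} = 1 (mod 11).
  i = 2 (α = 1): (1−9)(1−10)(1−8)(1−5) = (−8)·(−9)·(−7)·(−4) = 2016 ≡ 3, so v_2 = 3^{−1} = 4 (mod 11).
  i = 3 (α = 10): (10−9)(10−1)(10−8)(10−5) = 1·9·2·5 = 90 ≡ 2, so v_3 = 2^{−1} = 6 (mod 11).
  i = 4 (α = 8): (8−9)(8−1)(8−10)(8−5) = (−1)·7·(−2)·3 = 42 ≡ 9, so v_4 = 9^{−1} = 5 (mod 11).
  i = 5 (α = 5): (5−9)(5−1)(5−10)(5−8) = (−4)·4·(−5)·(−3) = −240 ≡ 2, so v_5 = 2^{−1} = 6 (mod 11).
  v = [1, 4, 6, 5, 6].
Step 2: syndromes of r = [8, 3, 0, 6, 0] (all sums mod 11).
  S_0 = Σ v_i r_i = 1·8 + 4·3 + 6·0 + 5·6 + 6·0 = 50 ≡ 6.
  S_1 = Σ v_i α_i r_i = 1·9·8 + 4·1·3 + 6·10·0 + 5·8·6 + 6·5·0 = 324 ≡ 5.
  α_i^2 mod 11 = [4, 1, 1, 9, 3].
  S_2 = Σ v_i α_i^2 r_i = 1·4·8 + 4·1·3 + 6·1·0 + 5·9·6 + 6·3·0 = 314 ≡ 6.
  S = (6, 5, 6) ≠ 0, so r is not a codeword (an error is present).
Step 3: locate the error. For a single error e at position i, S_ℓ = v_i·e·α_i^ℓ, so α_err = S_1/S_0.
  S_0^{−1} = 6^{−1} = 2 (mod 11), so α_err = 5·2 = 10 ≡ 10 = α_3. Error position i = 3.
  Consistency check: S_2/S_1 = 6·9 = 54 ≡ 10 = α_err ✓ (single-error assumption holds).
Step 4: error magnitude e = S_0/v_3 = S_0·∏_{j≠3}(α_3 − α_j) = 6·2 = 12 ≡ 1 (mod 11).
Step 5: correct position 3: c_3 = r_3 − e = 0 − 1 ≡ 10 (mod 11). Hence c = [8, 3, 10, 6, 0].
  Check: interpolating c through the α_i gives m(x) = 1 + 2·x (degree < 2) with m(α_i) = c_i for every i, so c is indeed a codeword.


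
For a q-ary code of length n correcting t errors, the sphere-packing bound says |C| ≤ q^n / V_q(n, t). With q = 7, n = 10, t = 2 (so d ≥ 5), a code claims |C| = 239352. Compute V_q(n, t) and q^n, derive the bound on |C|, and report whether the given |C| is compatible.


V_q(n, t) = 1681, q^n = 282475249, Hamming bound = 168040, |C| = 239352 > bound (violated).

Step 1: Compute V_q(n, t) = Σ_{j=0}^2 C(n, j) (q−1)^j.
  j = 0: C(10,0)·(6)^0 = 1·1 = 1.
  j = 1: C(10,1)·(6)^1 = 10·6 = 60.
  j = 2: C(10,2)·(6)^2 = 45·36 = 1620.
  V_q(n, t) = 1 + 60 + 1620 = 1681.
Step 2: q^n = 7^10 = 282475249.
Step 3: Hamming bound ⌊q^n / V_q(n,t)⌋ = ⌊282475249/1681⌋ = 168040.
Step 4: Compare |C| = 239352 to 168040: violated.
The claimed |C| lies above the Hamming bound, so no 7-ary code of length 10 with d ≥ 5 can have 239352 codewords.


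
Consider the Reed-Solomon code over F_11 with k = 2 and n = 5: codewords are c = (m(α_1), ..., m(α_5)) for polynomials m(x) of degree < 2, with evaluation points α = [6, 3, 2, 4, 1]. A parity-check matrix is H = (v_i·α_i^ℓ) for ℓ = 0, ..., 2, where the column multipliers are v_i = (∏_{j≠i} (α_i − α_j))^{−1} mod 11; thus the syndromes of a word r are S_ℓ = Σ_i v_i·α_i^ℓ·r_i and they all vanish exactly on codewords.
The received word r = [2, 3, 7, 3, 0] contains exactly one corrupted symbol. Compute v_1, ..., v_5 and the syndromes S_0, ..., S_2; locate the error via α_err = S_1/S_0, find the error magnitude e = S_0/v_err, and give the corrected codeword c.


S = (7, 6, 2), error at position 4, error magnitude e = 4, c = [2, 3, 7, 10, 0].

Step 1: column multipliers v_i = (∏_{j≠i}(α_i − α_j))^{−1} mod 11.
  i = 1 (α = 6): (6−3)(6−2)(6−4)(6−1) = 3·4·2·5 = 120 ≡ 10, so v_1 = 10^{−1} = 10 (mod 11).
  i = 2 (α = 3): (3−6)(3−2)(3−4)(3−1) = (−3)·1·(−1)·2 = 6 ≡ 6, so v_2 = 6^{−1} = 2 (mod 11).
  i = 3 (α = 2): (2−6)(2−3)(2−4)(2−1) = (−4)·(−1)·(−2)·1 = −8 ≡ 3, so v_3 = 3^{−1} = 4 (mod 11).
  i = 4 (α = 4): (4−6)(4−3)(4−2)(4−1) = (−2)·1·2·3 = −12 ≡ 10, so v_4 = 10^{−1} = 10 (mod 11).
  i = 5 (α = 1): (1−6)(1−3)(1−2)(1−4) = (−5)·(−2)·(−1)·(−3) = 30 ≡ 8, so v_5 = 8^{−1} = 7 (mod 11).
  v = [10, 2, 4, 10, 7].
Step 2: syndromes of r = [2, 3, 7, 3, 0] (all sums mod 11).
  S_0 = Σ v_i r_i = 10·2 + 2·3 + 4·7 + 10·3 + 7·0 = 84 ≡ 7.
  S_1 = Σ v_i α_i r_i = 10·6·2 + 2·3·3 + 4·2·7 + 10·4·3 + 7·1·0 = 314 ≡ 6.
  α_i^2 mod 11 = [3, 9, 4, 5, 1].
  S_2 = Σ v_i α_i^2 r_i = 10·3·2 + 2·9·3 + 4·4·7 + 10·5·3 + 7·1·0 = 376 ≡ 2.
  S = (7, 6, 2) ≠ 0, so r is not a codeword (an error is present).
Step 3: locate the error. For a single error e at position i, S_ℓ = v_i·e·α_i^ℓ, so α_err = S_1/S_0.
  S_0^{−1} = 7^{−1} = 8 (mod 11), so α_err = 6·8 = 48 ≡ 4 = α_4. Error position i = 4.
  Consistency check: S_2/S_1 = 2·2 = 4 ≡ 4 = α_err ✓ (single-error assumption holds).
Step 4: error magnitude e = S_0/v_4 = S_0·∏_{j≠4}(α_4 − α_j) = 7·10 = 70 ≡ 4 (mod 11).
Step 5: correct position 4: c_4 = r_4 − e = 3 − 4 ≡ 10 (mod 11). Hence c = [2, 3, 7, 10, 0].
  Check: interpolating c through the α_i gives m(x) = 4 + 7·x (degree < 2) with m(α_i) = c_i for every i, so c is indeed a codeword.


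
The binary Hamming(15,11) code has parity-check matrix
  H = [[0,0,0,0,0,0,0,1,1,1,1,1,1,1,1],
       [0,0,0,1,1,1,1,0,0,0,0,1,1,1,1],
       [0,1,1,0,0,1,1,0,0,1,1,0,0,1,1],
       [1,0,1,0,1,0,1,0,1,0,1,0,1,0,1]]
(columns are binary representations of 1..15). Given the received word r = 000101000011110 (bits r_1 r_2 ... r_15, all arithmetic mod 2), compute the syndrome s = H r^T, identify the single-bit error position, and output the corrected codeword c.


s = (0, 1, 1, 0)^T, error position = 6, corrected codeword c = 000100000011110

Compute s = H r^T mod 2 one row at a time:
  s_1 = 0 + 0 + 0 + 1 + 1 + 1 + 1 + 0 = 4 ≡ 0 (mod 2).
  s_2 = 1 + 0 + 1 + 0 + 1 + 1 + 1 + 0 = 5 ≡ 1 (mod 2).
  s_3 = 0 + 0 + 1 + 0 + 0 + 1 + 1 + 0 = 3 ≡ 1 (mod 2).
  s_4 = 0 + 0 + 0 + 0 + 0 + 1 + 1 + 0 = 2 ≡ 0 (mod 2).
s = (0, 1, 1, 0)^T — this equals column 6 of H (binary 0110), so error is at position 6.
Correct: flip bit 6 of r = 000101000011110 to get c = 000100000011110.


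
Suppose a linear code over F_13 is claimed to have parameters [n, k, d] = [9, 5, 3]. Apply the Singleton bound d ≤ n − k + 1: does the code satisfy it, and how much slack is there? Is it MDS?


Singleton RHS = n − k + 1 = 5, slack = 2, bound satisfied, not MDS.

Singleton bound: d ≤ n − k + 1.
Here n = 9, k = 5, so n − k + 1 = 5.
Given d = 3, check d ≤ 5: YES.
Slack = (n − k + 1) − d = 2.
The code is NOT MDS (slack = 2 > 0).
Description: the claimed parameters are [9, 5, 3]_13; such a code would be non-MDS.


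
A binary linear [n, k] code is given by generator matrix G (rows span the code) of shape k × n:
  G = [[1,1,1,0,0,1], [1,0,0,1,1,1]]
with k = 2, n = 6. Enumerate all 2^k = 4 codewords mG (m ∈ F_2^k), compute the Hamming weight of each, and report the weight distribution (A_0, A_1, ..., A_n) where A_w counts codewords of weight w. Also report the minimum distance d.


Weight distribution: A_0 = 1, A_4 = 3. Minimum distance d = 4.

Enumerate all 2^2 = 4 messages m ∈ F_2^2.
For each, compute codeword c = mG in F_2^6, then tally its weight.
  m = 00 → c = 000000, weight = 0.
  m = 10 → c = 111001, weight = 4.
  m = 01 → c = 100111, weight = 4.
  m = 11 → c = 011110, weight = 4.
Tally weights:
  weight 0: 1 codewords.
  weight 4: 3 codewords.
Minimum distance d = smallest w > 0 with A_w > 0 = 4.
Sanity: Σ A_w = 4 = 2^2 = 4 ✓.


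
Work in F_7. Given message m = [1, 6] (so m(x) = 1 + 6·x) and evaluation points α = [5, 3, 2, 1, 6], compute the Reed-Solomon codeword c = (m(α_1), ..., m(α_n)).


c = [3, 5, 6, 0, 2]

Message polynomial: m(x) = 1 + 6·x (mod 7).
For each evaluation point α_i, compute m(α_i) mod 7:
  α_1 = 5: Horner steps 6 → 3, so m(5) = 3.
  α_2 = 3: Horner steps 6 → 5, so m(3) = 5.
  α_3 = 2: Horner steps 6 → 6, so m(2) = 6.
  α_4 = 1: Horner steps 6 → 0, so m(1) = 0.
  α_5 = 6: Horner steps 6 → 2, so m(6) = 2.
Codeword c = [3, 5, 6, 0, 2] ∈ F_7^5.


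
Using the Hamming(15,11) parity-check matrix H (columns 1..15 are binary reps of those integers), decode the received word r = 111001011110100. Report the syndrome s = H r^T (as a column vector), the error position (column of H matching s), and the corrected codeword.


s = (1, 0, 1, 1)^T, error position = 11, corrected codeword c = 111001011100100

Compute s = H r^T mod 2 one row at a time:
  s_1 = 1 + 1 + 1 + 1 + 0 + 1 + 0 + 0 = 5 ≡ 1 (mod 2).
  s_2 = 0 + 0 + 1 + 0 + 0 + 1 + 0 + 0 = 2 ≡ 0 (mod 2).
  s_3 = 1 + 1 + 1 + 0 + 1 + 1 + 0 + 0 = 5 ≡ 1 (mod 2).
  s_4 = 1 + 1 + 0 + 0 + 1 + 1 + 1 + 0 = 5 ≡ 1 (mod 2).
s = (1, 0, 1, 1)^T — this equals column 11 of H (binary 1011), so error is at position 11.
Correct: flip bit 11 of r = 111001011110100 to get c = 111001011100100.


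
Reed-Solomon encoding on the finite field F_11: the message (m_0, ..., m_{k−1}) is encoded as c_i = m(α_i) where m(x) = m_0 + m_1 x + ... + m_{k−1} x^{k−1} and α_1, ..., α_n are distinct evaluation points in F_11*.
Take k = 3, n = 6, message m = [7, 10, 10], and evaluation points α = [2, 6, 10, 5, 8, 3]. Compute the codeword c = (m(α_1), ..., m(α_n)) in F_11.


c = [1, 9, 7, 10, 1, 6]

Message polynomial: m(x) = 7 + 10·x + 10·x^2 (mod 11).
For each evaluation point α_i, compute m(α_i) mod 11:
  α_1 = 2: Horner steps 10 → 8 → 1, so m(2) = 1.
  α_2 = 6: Horner steps 10 → 4 → 9, so m(6) = 9.
  α_3 = 10: Horner steps 10 → 0 → 7, so m(10) = 7.
  α_4 = 5: Horner steps 10 → 5 → 10, so m(5) = 10.
  α_5 = 8: Horner steps 10 → 2 → 1, so m(8) = 1.
  α_6 = 3: Horner steps 10 → 7 → 6, so m(3) = 6.
Codeword c = [1, 9, 7, 10, 1, 6] ∈ F_11^6.


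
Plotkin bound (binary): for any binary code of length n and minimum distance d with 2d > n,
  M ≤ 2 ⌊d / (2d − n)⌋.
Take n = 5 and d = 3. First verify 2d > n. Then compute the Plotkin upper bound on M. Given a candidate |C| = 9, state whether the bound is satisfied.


Plotkin bound M ≤ 6; given |C| = 9 > bound (violated).

Check applicability: 2d = 6, n = 5.
2d − n = 1 > 0, so Plotkin applies.
Compute d/(2d−n) = 3/1 ≈ 3.0000.
⌊d/(2d−n)⌋ = 3.
Plotkin bound: M ≤ 2·3 = 6.
Given |C| = 9, check: VIOLATED.
This |C| is above the Plotkin bound, so no binary code with n = 5, d = 3 and 9 codewords exists.


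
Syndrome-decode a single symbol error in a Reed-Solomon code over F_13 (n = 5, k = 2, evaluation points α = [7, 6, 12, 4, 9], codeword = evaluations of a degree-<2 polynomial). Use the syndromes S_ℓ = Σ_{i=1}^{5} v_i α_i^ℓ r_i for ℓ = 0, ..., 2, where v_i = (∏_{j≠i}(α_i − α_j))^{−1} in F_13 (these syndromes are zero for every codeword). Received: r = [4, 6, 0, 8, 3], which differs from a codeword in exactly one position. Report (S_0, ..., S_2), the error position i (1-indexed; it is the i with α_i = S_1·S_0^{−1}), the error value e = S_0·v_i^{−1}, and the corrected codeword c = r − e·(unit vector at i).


S = (3, 8, 4), error at position 1, error magnitude e = 12, c = [5, 6, 0, 8, 3].

Step 1: column multipliers v_i = (∏_{j≠i}(α_i − α_j))^{−1} mod 13.
  i = 1 (α = 7): (7−6)(7−12)(7−4)(7−9) = 1·(−5)·3·(−2) = 30 ≡ 4, so v_1 = 4^{−1} = 10 (mod 13).
  i = 2 (α = 6): (6−7)(6−12)(6−4)(6−9) = (−1)·(−6)·2·(−3) = −36 ≡ 3, so v_2 = 3^{−1} = 9 (mod 13).
  i = 3 (α = 12): (12−7)(12−6)(12−4)(12−9) = 5·6·8·3 = 720 ≡ 5, so v_3 = 5^{−1} = 8 (mod 13).
  i = 4 (α = 4): (4−7)(4−6)(4−12)(4−9) = (−3)·(−2)·(−8)·(−5) = 240 ≡ 6, so v_4 = 6^{−1} = 11 (mod 13).
  i = 5 (α = 9): (9−7)(9−6)(9−12)(9−4) = 2·3·(−3)·5 = −90 ≡ 1, so v_5 = 1^{−1} = 1 (mod 13).
  v = [10, 9, 8, 11, 1].
Step 2: syndromes of r = [4, 6, 0, 8, 3] (all sums mod 13).
  S_0 = Σ v_i r_i = 10·4 + 9·6 + 8·0 + 11·8 + 1·3 = 185 ≡ 3.
  S_1 = Σ v_i α_i r_i = 10·7·4 + 9·6·6 + 8·12·0 + 11·4·8 + 1·9·3 = 983 ≡ 8.
  α_i^2 mod 13 = [10, 10, 1, 3, 3].
  S_2 = Σ v_i α_i^2 r_i = 10·10·4 + 9·10·6 + 8·1·0 + 11·3·8 + 1·3·3 = 1213 ≡ 4.
  S = (3, 8, 4) ≠ 0, so r is not a codeword (an error is present).
Step 3: locate the error. For a single error e at position i, S_ℓ = v_i·e·α_i^ℓ, so α_err = S_1/S_0.
  S_0^{−1} = 3^{−1} = 9 (mod 13), so α_err = 8·9 = 72 ≡ 7 = α_1. Error position i = 1.
  Consistency check: S_2/S_1 = 4·5 = 20 ≡ 7 = α_err ✓ (single-error assumption holds).
Step 4: error magnitude e = S_0/v_1 = S_0·∏_{j≠1}(α_1 − α_j) = 3·4 = 12 ≡ 12 (mod 13).
Step 5: correct position 1: c_1 = r_1 − e = 4 − 12 ≡ 5 (mod 13). Hence c = [5, 6, 0, 8, 3].
  Check: interpolating c through the α_i gives m(x) = 12 + 12·x (degree < 2) with m(α_i) = c_i for every i, so c is indeed a codeword.


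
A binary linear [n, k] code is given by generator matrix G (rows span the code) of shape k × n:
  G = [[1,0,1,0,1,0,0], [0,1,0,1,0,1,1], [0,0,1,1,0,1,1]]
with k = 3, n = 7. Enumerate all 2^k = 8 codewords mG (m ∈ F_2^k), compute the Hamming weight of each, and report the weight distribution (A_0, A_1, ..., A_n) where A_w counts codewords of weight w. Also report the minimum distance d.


Weight distribution: A_0 = 1, A_2 = 1, A_3 = 2, A_4 = 2, A_5 = 1, A_7 = 1. Minimum distance d = 2.

Enumerate all 2^3 = 8 messages m ∈ F_2^3.
For each, compute codeword c = mG in F_2^7, then tally its weight.
  m = 000 → c = 0000000, weight = 0.
  m = 100 → c = 1010100, weight = 3.
  m = 010 → c = 0101011, weight = 4.
  m = 110 → c = 1111111, weight = 7.
  m = 001 → c = 0011011, weight = 4.
  m = 101 → c = 1001111, weight = 5.
  m = 011 → c = 0110000, weight = 2.
  m = 111 → c = 1100100, weight = 3.
Tally weights:
  weight 0: 1 codewords.
  weight 2: 1 codewords.
  weight 3: 2 codewords.
  weight 4: 2 codewords.
  weight 5: 1 codewords.
  weight 7: 1 codewords.
Minimum distance d = smallest w > 0 with A_w > 0 = 2.
Sanity: Σ A_w = 8 = 2^3 = 8 ✓.


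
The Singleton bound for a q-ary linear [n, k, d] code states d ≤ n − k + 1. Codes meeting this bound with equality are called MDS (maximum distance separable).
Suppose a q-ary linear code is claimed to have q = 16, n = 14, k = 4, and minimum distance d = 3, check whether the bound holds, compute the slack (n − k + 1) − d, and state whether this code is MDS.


Singleton RHS = n − k + 1 = 11, slack = 8, bound satisfied, not MDS.

Singleton bound: d ≤ n − k + 1.
Here n = 14, k = 4, so n − k + 1 = 11.
Given d = 3, check d ≤ 11: YES.
Slack = (n − k + 1) − d = 8.
The code is NOT MDS (slack = 8 > 0).
Description: the claimed parameters are [14, 4, 3]_16; such a code would be non-MDS.


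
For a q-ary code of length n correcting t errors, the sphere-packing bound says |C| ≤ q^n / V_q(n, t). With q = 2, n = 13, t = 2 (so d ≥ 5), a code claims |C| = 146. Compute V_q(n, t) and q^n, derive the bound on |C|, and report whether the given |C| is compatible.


V_q(n, t) = 92, q^n = 8192, Hamming bound = 89, |C| = 146 > bound (violated).

Step 1: Compute V_q(n, t) = Σ_{j=0}^2 C(n, j) (q−1)^j.
  j = 0: C(13,0)·(1)^0 = 1·1 = 1.
  j = 1: C(13,1)·(1)^1 = 13·1 = 13.
  j = 2: C(13,2)·(1)^2 = 78·1 = 78.
  V_q(n, t) = 1 + 13 + 78 = 92.
Step 2: q^n = 2^13 = 8192.
Step 3: Hamming bound ⌊q^n / V_q(n,t)⌋ = ⌊8192/92⌋ = 89.
Step 4: Compare |C| = 146 to 89: violated.
The claimed |C| lies above the Hamming bound, so no 2-ary code of length 13 with d ≥ 5 can have 146 codewords.


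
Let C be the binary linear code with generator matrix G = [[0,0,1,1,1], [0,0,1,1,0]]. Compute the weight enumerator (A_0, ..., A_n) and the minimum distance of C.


Weight distribution: A_0 = 1, A_1 = 1, A_2 = 1, A_3 = 1. Minimum distance d = 1.

Enumerate all 2^2 = 4 messages m ∈ F_2^2.
For each, compute codeword c = mG in F_2^5, then tally its weight.
  m = 00 → c = 00000, weight = 0.
  m = 10 → c = 00111, weight = 3.
  m = 01 → c = 00110, weight = 2.
  m = 11 → c = 00001, weight = 1.
Tally weights:
  weight 0: 1 codewords.
  weight 1: 1 codewords.
  weight 2: 1 codewords.
  weight 3: 1 codewords.
Minimum distance d = smallest w > 0 with A_w > 0 = 1.
Sanity: Σ A_w = 4 = 2^2 = 4 ✓.


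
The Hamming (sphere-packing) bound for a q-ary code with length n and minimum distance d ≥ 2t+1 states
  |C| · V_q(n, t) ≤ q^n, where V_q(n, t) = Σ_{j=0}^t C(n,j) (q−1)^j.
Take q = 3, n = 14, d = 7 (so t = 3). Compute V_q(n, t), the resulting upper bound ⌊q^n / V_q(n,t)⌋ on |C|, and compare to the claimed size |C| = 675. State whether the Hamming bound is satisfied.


V_q(n, t) = 3305, q^n = 4782969, Hamming bound = 1447, |C| = 675 ≤ bound (satisfied).

Step 1: Compute V_q(n, t) = Σ_{j=0}^3 C(n, j) (q−1)^j.
  j = 0: C(14,0)·(2)^0 = 1·1 = 1.
  j = 1: C(14,1)·(2)^1 = 14·2 = 28.
  j = 2: C(14,2)·(2)^2 = 91·4 = 364.
  j = 3: C(14,3)·(2)^3 = 364·8 = 2912.
  V_q(n, t) = 1 + 28 + 364 + 2912 = 3305.
Step 2: q^n = 3^14 = 4782969.
Step 3: Hamming bound ⌊q^n / V_q(n,t)⌋ = ⌊4782969/3305⌋ = 1447.
Step 4: Compare |C| = 675 to 1447: satisfied.
The claimed |C| lies below the Hamming bound.


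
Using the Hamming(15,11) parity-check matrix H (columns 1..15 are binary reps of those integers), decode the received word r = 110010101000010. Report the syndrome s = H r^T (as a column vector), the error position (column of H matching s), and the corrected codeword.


s = (0, 1, 1, 0)^T, error position = 6, corrected codeword c = 110011101000010

Compute s = H r^T mod 2 one row at a time:
  s_1 = 0 + 1 + 0 + 0 + 0 + 0 + 1 + 0 = 2 ≡ 0 (mod 2).
  s_2 = 0 + 1 + 0 + 1 + 0 + 0 + 1 + 0 = 3 ≡ 1 (mod 2).
  s_3 = 1 + 0 + 0 + 1 + 0 + 0 + 1 + 0 = 3 ≡ 1 (mod 2).
  s_4 = 1 + 0 + 1 + 1 + 1 + 0 + 0 + 0 = 4 ≡ 0 (mod 2).
s = (0, 1, 1, 0)^T — this equals column 6 of H (binary 0110), so error is at position 6.
Correct: flip bit 6 of r = 110010101000010 to get c = 110011101000010.


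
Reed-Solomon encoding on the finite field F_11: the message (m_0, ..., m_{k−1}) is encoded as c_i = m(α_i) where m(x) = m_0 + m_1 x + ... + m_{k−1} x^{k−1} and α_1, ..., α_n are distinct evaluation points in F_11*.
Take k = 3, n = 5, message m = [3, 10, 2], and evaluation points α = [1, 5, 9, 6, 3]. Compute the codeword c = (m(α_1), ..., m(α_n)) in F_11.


c = [4, 4, 2, 3, 7]

Message polynomial: m(x) = 3 + 10·x + 2·x^2 (mod 11).
For each evaluation point α_i, compute m(α_i) mod 11:
  α_1 = 1: Horner steps 2 → 1 → 4, so m(1) = 4.
  α_2 = 5: Horner steps 2 → 9 → 4, so m(5) = 4.
  α_3 = 9: Horner steps 2 → 6 → 2, so m(9) = 2.
  α_4 = 6: Horner steps 2 → 0 → 3, so m(6) = 3.
  α_5 = 3: Horner steps 2 → 5 → 7, so m(3) = 7.
Codeword c = [4, 4, 2, 3, 7] ∈ F_11^5.


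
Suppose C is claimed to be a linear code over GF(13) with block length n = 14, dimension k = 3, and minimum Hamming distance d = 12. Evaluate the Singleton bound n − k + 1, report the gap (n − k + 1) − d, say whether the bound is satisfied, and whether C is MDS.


Singleton RHS = n − k + 1 = 12, slack = 0, bound satisfied, MDS.

Singleton bound: d ≤ n − k + 1.
Here n = 14, k = 3, so n − k + 1 = 12.
Given d = 12, check d ≤ 12: YES.
Slack = (n − k + 1) − d = 0.
The code is MDS (slack = 0).
Description: the claimed parameters are [14, 3, 12]_13; such a code would be MDS (meets Singleton bound).


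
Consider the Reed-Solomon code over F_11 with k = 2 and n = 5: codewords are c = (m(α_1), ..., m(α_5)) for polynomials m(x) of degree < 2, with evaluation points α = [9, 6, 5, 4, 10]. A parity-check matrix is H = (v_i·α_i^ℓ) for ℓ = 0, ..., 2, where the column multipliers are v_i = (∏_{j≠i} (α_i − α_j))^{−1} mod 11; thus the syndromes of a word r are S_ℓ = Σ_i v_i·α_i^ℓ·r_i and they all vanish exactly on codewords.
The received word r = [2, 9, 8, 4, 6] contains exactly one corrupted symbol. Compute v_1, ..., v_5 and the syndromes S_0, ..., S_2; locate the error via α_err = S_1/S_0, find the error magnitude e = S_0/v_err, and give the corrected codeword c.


S = (4, 2, 1), error at position 2, error magnitude e = 8, c = [2, 1, 8, 4, 6].

Step 1: column multipliers v_i = (∏_{j≠i}(α_i − α_j))^{−1} mod 11.
  i = 1 (α = 9): (9−6)(9−5)(9−4)(9−10) = 3·4·5·(−1) = −60 ≡ 6, so v_1 = 6^{−1} = 2 (mod 11).
  i = 2 (α = 6): (6−9)(6−5)(6−4)(6−10) = (−3)·1·2·(−4) = 24 ≡ 2, so v_2 = 2^{−1} = 6 (mod 11).
  i = 3 (α = 5): (5−9)(5−6)(5−4)(5−10) = (−4)·(−1)·1·(−5) = −20 ≡ 2, so v_3 = 2^{−1} = 6 (mod 11).
  i = 4 (α = 4): (4−9)(4−6)(4−5)(4−10) = (−5)·(−2)·(−1)·(−6) = 60 ≡ 5, so v_4 = 5^{−1} = 9 (mod 11).
  i = 5 (α = 10): (10−9)(10−6)(10−5)(10−4) = 1·4·5·6 = 120 ≡ 10, so v_5 = 10^{−1} = 10 (mod 11).
  v = [2, 6, 6, 9, 10].
Step 2: syndromes of r = [2, 9, 8, 4, 6] (all sums mod 11).
  S_0 = Σ v_i r_i = 2·2 + 6·9 + 6·8 + 9·4 + 10·6 = 202 ≡ 4.
  S_1 = Σ v_i α_i r_i = 2·9·2 + 6·6·9 + 6·5·8 + 9·4·4 + 10·10·6 = 1344 ≡ 2.
  α_i^2 mod 11 = [4, 3, 3, 5, 1].
  S_2 = Σ v_i α_i^2 r_i = 2·4·2 + 6·3·9 + 6·3·8 + 9·5·4 + 10·1·6 = 562 ≡ 1.
  S = (4, 2, 1) ≠ 0, so r is not a codeword (an error is present).
Step 3: locate the error. For a single error e at position i, S_ℓ = v_i·e·α_i^ℓ, so α_err = S_1/S_0.
  S_0^{−1} = 4^{−1} = 3 (mod 11), so α_err = 2·3 = 6 ≡ 6 = α_2. Error position i = 2.
  Consistency check: S_2/S_1 = 1·6 = 6 ≡ 6 = α_err ✓ (single-error assumption holds).
Step 4: error magnitude e = S_0/v_2 = S_0·∏_{j≠2}(α_2 − α_j) = 4·2 = 8 ≡ 8 (mod 11).
Step 5: correct position 2: c_2 = r_2 − e = 9 − 8 ≡ 1 (mod 11). Hence c = [2, 1, 8, 4, 6].
  Check: interpolating c through the α_i gives m(x) = 10 + 4·x (degree < 2) with m(α_i) = c_i for every i, so c is indeed a codeword.


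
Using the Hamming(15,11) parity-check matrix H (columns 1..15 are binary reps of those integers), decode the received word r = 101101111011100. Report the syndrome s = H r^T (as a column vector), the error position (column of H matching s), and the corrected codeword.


s = (1, 1, 0, 0)^T, error position = 12, corrected codeword c = 101101111010100

Compute s = H r^T mod 2 one row at a time:
  s_1 = 1 + 1 + 0 + 1 + 1 + 1 + 0 + 0 = 5 ≡ 1 (mod 2).
  s_2 = 1 + 0 + 1 + 1 + 1 + 1 + 0 + 0 = 5 ≡ 1 (mod 2).
  s_3 = 0 + 1 + 1 + 1 + 0 + 1 + 0 + 0 = 4 ≡ 0 (mod 2).
  s_4 = 1 + 1 + 0 + 1 + 1 + 1 + 1 + 0 = 6 ≡ 0 (mod 2).
s = (1, 1, 0, 0)^T — this equals column 12 of H (binary 1100), so error is at position 12.
Correct: flip bit 12 of r = 101101111011100 to get c = 101101111010100.


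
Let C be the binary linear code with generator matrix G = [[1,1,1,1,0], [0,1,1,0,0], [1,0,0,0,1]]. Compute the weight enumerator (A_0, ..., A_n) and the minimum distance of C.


Weight distribution: A_0 = 1, A_2 = 4, A_4 = 3. Minimum distance d = 2.

Enumerate all 2^3 = 8 messages m ∈ F_2^3.
For each, compute codeword c = mG in F_2^5, then tally its weight.
  m = 000 → c = 00000, weight = 0.
  m = 100 → c = 11110, weight = 4.
  m = 010 → c = 01100, weight = 2.
  m = 110 → c = 10010, weight = 2.
  m = 001 → c = 10001, weight = 2.
  m = 101 → c = 01111, weight = 4.
  m = 011 → c = 11101, weight = 4.
  m = 111 → c = 00011, weight = 2.
Tally weights:
  weight 0: 1 codewords.
  weight 2: 4 codewords.
  weight 4: 3 codewords.
Minimum distance d = smallest w > 0 with A_w > 0 = 2.
Sanity: Σ A_w = 8 = 2^3 = 8 ✓.


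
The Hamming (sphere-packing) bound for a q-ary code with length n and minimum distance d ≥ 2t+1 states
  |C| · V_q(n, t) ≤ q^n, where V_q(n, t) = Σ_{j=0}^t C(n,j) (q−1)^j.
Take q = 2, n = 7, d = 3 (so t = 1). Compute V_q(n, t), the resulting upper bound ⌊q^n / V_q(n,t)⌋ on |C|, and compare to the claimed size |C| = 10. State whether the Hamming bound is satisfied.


V_q(n, t) = 8, q^n = 128, Hamming bound = 16, |C| = 10 ≤ bound (satisfied).

Step 1: Compute V_q(n, t) = Σ_{j=0}^1 C(n, j) (q−1)^j.
  j = 0: C(7,0)·(1)^0 = 1·1 = 1.
  j = 1: C(7,1)·(1)^1 = 7·1 = 7.
  V_q(n, t) = 1 + 7 = 8.
Step 2: q^n = 2^7 = 128.
Step 3: Hamming bound ⌊q^n / V_q(n,t)⌋ = ⌊128/8⌋ = 16.
Step 4: Compare |C| = 10 to 16: satisfied.
The claimed |C| lies below the Hamming bound.


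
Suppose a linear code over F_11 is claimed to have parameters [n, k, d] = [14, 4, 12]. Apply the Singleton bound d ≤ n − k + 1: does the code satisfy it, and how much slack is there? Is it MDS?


Singleton RHS = n − k + 1 = 11, slack = -1, bound violated (no such code; not MDS).

Singleton bound: d ≤ n − k + 1.
Here n = 14, k = 4, so n − k + 1 = 11.
Given d = 12, check d ≤ 11: NO.
Slack = (n − k + 1) − d = -1.
The slack is negative: d = 12 exceeds n − k + 1 = 11 by 1, so the Singleton bound is violated and no linear [14, 4, 12]_11 code can exist. In particular it is not MDS (MDS requires d = n − k + 1 exactly).
Description: the claimed parameters are [14, 4, 12]_11; such a code would be impossible (violates the Singleton bound).


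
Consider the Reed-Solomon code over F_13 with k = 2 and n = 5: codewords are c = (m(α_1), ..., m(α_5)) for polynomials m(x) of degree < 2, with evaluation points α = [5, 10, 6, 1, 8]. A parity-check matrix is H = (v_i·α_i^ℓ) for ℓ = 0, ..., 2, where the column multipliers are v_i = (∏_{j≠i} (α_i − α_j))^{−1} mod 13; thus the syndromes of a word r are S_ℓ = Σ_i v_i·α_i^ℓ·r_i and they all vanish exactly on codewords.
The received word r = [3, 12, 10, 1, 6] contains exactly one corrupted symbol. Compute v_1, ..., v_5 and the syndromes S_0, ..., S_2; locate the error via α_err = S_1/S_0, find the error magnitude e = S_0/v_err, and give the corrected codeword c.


S = (3, 11, 10), error at position 5, error magnitude e = 8, c = [3, 12, 10, 1, 11].

Step 1: column multipliers v_i = (∏_{j≠i}(α_i − α_j))^{−1} mod 13.
  i = 1 (α = 5): (5−10)(5−6)(5−1)(5−8) = (−5)·(−1)·4·(−3) = −60 ≡ 5, so v_1 = 5^{−1} = 8 (mod 13).
  i = 2 (α = 10): (10−5)(10−6)(10−1)(10−8) = 5·4·9·2 = 360 ≡ 9, so v_2 = 9^{−1} = 3 (mod 13).
  i = 3 (α = 6): (6−5)(6−10)(6−1)(6−8) = 1·(−4)·5·(−2) = 40 ≡ 1, so v_3 = 1^{−1} = 1 (mod 13).
  i = 4 (α = 1): (1−5)(1−10)(1−6)(1−8) = (−4)·(−9)·(−5)·(−7) = 1260 ≡ 12, so v_4 = 12^{−1} = 12 (mod 13).
  i = 5 (α = 8): (8−5)(8−10)(8−6)(8−1) = 3·(−2)·2·7 = −84 ≡ 7, so v_5 = 7^{−1} = 2 (mod 13).
  v = [8, 3, 1, 12, 2].
Step 2: syndromes of r = [3, 12, 10, 1, 6] (all sums mod 13).
  S_0 = Σ v_i r_i = 8·3 + 3·12 + 1·10 + 12·1 + 2·6 = 94 ≡ 3.
  S_1 = Σ v_i α_i r_i = 8·5·3 + 3·10·12 + 1·6·10 + 12·1·1 + 2·8·6 = 648 ≡ 11.
  α_i^2 mod 13 = [12, 9, 10, 1, 12].
  S_2 = Σ v_i α_i^2 r_i = 8·12·3 + 3·9·12 + 1·10·10 + 12·1·1 + 2·12·6 = 868 ≡ 10.
  S = (3, 11, 10) ≠ 0, so r is not a codeword (an error is present).
Step 3: locate the error. For a single error e at position i, S_ℓ = v_i·e·α_i^ℓ, so α_err = S_1/S_0.
  S_0^{−1} = 3^{−1} = 9 (mod 13), so α_err = 11·9 = 99 ≡ 8 = α_5. Error position i = 5.
  Consistency check: S_2/S_1 = 10·6 = 60 ≡ 8 = α_err ✓ (single-error assumption holds).
Step 4: error magnitude e = S_0/v_5 = S_0·∏_{j≠5}(α_5 − α_j) = 3·7 = 21 ≡ 8 (mod 13).
Step 5: correct position 5: c_5 = r_5 − e = 6 − 8 ≡ 11 (mod 13). Hence c = [3, 12, 10, 1, 11].
  Check: interpolating c through the α_i gives m(x) = 7 + 7·x (degree < 2) with m(α_i) = c_i for every i, so c is indeed a codeword.


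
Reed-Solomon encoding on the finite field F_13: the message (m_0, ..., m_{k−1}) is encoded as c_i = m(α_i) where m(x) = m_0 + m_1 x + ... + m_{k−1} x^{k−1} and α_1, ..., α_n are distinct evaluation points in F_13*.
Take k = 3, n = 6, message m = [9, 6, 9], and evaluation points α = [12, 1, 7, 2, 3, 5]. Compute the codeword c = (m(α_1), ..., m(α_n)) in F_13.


c = [12, 11, 11, 5, 4, 4]

Message polynomial: m(x) = 9 + 6·x + 9·x^2 (mod 13).
For each evaluation point α_i, compute m(α_i) mod 13:
  α_1 = 12: Horner steps 9 → 10 → 12, so m(12) = 12.
  α_2 = 1: Horner steps 9 → 2 → 11, so m(1) = 11.
  α_3 = 7: Horner steps 9 → 4 → 11, so m(7) = 11.
  α_4 = 2: Horner steps 9 → 11 → 5, so m(2) = 5.
  α_5 = 3: Horner steps 9 → 7 → 4, so m(3) = 4.
  α_6 = 5: Horner steps 9 → 12 → 4, so m(5) = 4.
Codeword c = [12, 11, 11, 5, 4, 4] ∈ F_13^6.


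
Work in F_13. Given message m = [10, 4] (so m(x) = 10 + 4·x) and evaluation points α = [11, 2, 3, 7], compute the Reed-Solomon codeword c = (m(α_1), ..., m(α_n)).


c = [2, 5, 9, 12]

Message polynomial: m(x) = 10 + 4·x (mod 13).
For each evaluation point α_i, compute m(α_i) mod 13:
  α_1 = 11: Horner steps 4 → 2, so m(11) = 2.
  α_2 = 2: Horner steps 4 → 5, so m(2) = 5.
  α_3 = 3: Horner steps 4 → 9, so m(3) = 9.
  α_4 = 7: Horner steps 4 → 12, so m(7) = 12.
Codeword c = [2, 5, 9, 12] ∈ F_13^4.


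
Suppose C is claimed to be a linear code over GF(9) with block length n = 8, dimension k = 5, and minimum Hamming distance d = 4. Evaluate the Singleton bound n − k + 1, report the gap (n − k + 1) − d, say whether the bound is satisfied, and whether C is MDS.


Singleton RHS = n − k + 1 = 4, slack = 0, bound satisfied, MDS.

Singleton bound: d ≤ n − k + 1.
Here n = 8, k = 5, so n − k + 1 = 4.
Given d = 4, check d ≤ 4: YES.
Slack = (n − k + 1) − d = 0.
The code is MDS (slack = 0).
Description: the claimed parameters are [8, 5, 4]_9; such a code would be MDS (meets Singleton bound).


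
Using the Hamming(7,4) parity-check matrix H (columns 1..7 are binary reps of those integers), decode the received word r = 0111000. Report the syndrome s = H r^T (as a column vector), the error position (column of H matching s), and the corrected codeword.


s = (1, 0, 1)^T, error position = 5, corrected codeword c = 0111100

Compute s = H r^T mod 2 one row at a time:
  s_1 = 1 + 0 + 0 + 0 = 1 ≡ 1 (mod 2).
  s_2 = 1 + 1 + 0 + 0 = 2 ≡ 0 (mod 2).
  s_3 = 0 + 1 + 0 + 0 = 1 ≡ 1 (mod 2).
s = (1, 0, 1)^T — this equals column 5 of H (binary 101), so error is at position 5.
Correct: flip bit 5 of r = 0111000 to get c = 0111100.


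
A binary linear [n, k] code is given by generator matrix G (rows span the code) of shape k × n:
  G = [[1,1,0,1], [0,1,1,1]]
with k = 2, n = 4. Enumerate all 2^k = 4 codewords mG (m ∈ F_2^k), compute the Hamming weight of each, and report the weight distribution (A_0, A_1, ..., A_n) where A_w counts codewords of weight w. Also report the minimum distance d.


Weight distribution: A_0 = 1, A_2 = 1, A_3 = 2. Minimum distance d = 2.

Enumerate all 2^2 = 4 messages m ∈ F_2^2.
For each, compute codeword c = mG in F_2^4, then tally its weight.
  m = 00 → c = 0000, weight = 0.
  m = 10 → c = 1101, weight = 3.
  m = 01 → c = 0111, weight = 3.
  m = 11 → c = 1010, weight = 2.
Tally weights:
  weight 0: 1 codewords.
  weight 2: 1 codewords.
  weight 3: 2 codewords.
Minimum distance d = smallest w > 0 with A_w > 0 = 2.
Sanity: Σ A_w = 4 = 2^2 = 4 ✓.


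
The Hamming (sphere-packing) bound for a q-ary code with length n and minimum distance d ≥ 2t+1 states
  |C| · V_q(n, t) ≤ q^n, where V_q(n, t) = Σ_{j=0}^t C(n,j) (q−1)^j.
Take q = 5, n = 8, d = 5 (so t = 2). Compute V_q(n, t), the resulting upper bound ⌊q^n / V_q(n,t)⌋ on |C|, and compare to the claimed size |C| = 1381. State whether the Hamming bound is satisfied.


V_q(n, t) = 481, q^n = 390625, Hamming bound = 812, |C| = 1381 > bound (violated).

Step 1: Compute V_q(n, t) = Σ_{j=0}^2 C(n, j) (q−1)^j.
  j = 0: C(8,0)·(4)^0 = 1·1 = 1.
  j = 1: C(8,1)·(4)^1 = 8·4 = 32.
  j = 2: C(8,2)·(4)^2 = 28·16 = 448.
  V_q(n, t) = 1 + 32 + 448 = 481.
Step 2: q^n = 5^8 = 390625.
Step 3: Hamming bound ⌊q^n / V_q(n,t)⌋ = ⌊390625/481⌋ = 812.
Step 4: Compare |C| = 1381 to 812: violated.
The claimed |C| lies above the Hamming bound, so no 5-ary code of length 8 with d ≥ 5 can have 1381 codewords.


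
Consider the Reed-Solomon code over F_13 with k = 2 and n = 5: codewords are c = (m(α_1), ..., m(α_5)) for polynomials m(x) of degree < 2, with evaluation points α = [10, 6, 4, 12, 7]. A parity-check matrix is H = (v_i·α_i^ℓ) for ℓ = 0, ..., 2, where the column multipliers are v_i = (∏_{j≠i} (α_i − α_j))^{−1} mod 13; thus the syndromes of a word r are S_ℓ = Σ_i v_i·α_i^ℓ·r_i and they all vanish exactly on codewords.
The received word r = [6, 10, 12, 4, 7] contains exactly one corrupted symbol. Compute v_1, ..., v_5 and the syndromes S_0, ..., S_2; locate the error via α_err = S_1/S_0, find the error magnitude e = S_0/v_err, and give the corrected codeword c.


S = (4, 2, 1), error at position 5, error magnitude e = 11, c = [6, 10, 12, 4, 9].

Step 1: column multipliers v_i = (∏_{j≠i}(α_i − α_j))^{−1} mod 13.
  i = 1 (α = 10): (10−6)(10−4)(10−12)(10−7) = 4·6·(−2)·3 = −144 ≡ 12, so v_1 = 12^{−1} = 12 (mod 13).
  i = 2 (α = 6): (6−10)(6−4)(6−12)(6−7) = (−4)·2·(−6)·(−1) = −48 ≡ 4, so v_2 = 4^{−1} = 10 (mod 13).
  i = 3 (α = 4): (4−10)(4−6)(4−12)(4−7) = (−6)·(−2)·(−8)·(−3) = 288 ≡ 2, so v_3 = 2^{−1} = 7 (mod 13).
  i = 4 (α = 12): (12−10)(12−6)(12−4)(12−7) = 2·6·8·5 = 480 ≡ 12, so v_4 = 12^{−1} = 12 (mod 13).
  i = 5 (α = 7): (7−10)(7−6)(7−4)(7−12) = (−3)·1·3·(−5) = 45 ≡ 6, so v_5 = 6^{−1} = 11 (mod 13).
  v = [12, 10, 7, 12, 11].
Step 2: syndromes of r = [6, 10, 12, 4, 7] (all sums mod 13).
  S_0 = Σ v_i r_i = 12·6 + 10·10 + 7·12 + 12·4 + 11·7 = 381 ≡ 4.
  S_1 = Σ v_i α_i r_i = 12·10·6 + 10·6·10 + 7·4·12 + 12·12·4 + 11·7·7 = 2771 ≡ 2.
  α_i^2 mod 13 = [9, 10, 3, 1, 10].
  S_2 = Σ v_i α_i^2 r_i = 12·9·6 + 10·10·10 + 7·3·12 + 12·1·4 + 11·10·7 = 2718 ≡ 1.
  S = (4, 2, 1) ≠ 0, so r is not a codeword (an error is present).
Step 3: locate the error. For a single error e at position i, S_ℓ = v_i·e·α_i^ℓ, so α_err = S_1/S_0.
  S_0^{−1} = 4^{−1} = 10 (mod 13), so α_err = 2·10 = 20 ≡ 7 = α_5. Error position i = 5.
  Consistency check: S_2/S_1 = 1·7 = 7 ≡ 7 = α_err ✓ (single-error assumption holds).
Step 4: error magnitude e = S_0/v_5 = S_0·∏_{j≠5}(α_5 − α_j) = 4·6 = 24 ≡ 11 (mod 13).
Step 5: correct position 5: c_5 = r_5 − e = 7 − 11 ≡ 9 (mod 13). Hence c = [6, 10, 12, 4, 9].
  Check: interpolating c through the α_i gives m(x) = 3 + 12·x (degree < 2) with m(α_i) = c_i for every i, so c is indeed a codeword.


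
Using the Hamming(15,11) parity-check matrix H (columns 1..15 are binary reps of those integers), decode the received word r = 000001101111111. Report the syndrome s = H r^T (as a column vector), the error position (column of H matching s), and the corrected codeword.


s = (1, 0, 0, 1)^T, error position = 9, corrected codeword c = 000001100111111

Compute s = H r^T mod 2 one row at a time:
  s_1 = 0 + 1 + 1 + 1 + 1 + 1 + 1 + 1 = 7 ≡ 1 (mod 2).
  s_2 = 0 + 0 + 1 + 1 + 1 + 1 + 1 + 1 = 6 ≡ 0 (mod 2).
  s_3 = 0 + 0 + 1 + 1 + 1 + 1 + 1 + 1 = 6 ≡ 0 (mod 2).
  s_4 = 0 + 0 + 0 + 1 + 1 + 1 + 1 + 1 = 5 ≡ 1 (mod 2).
s = (1, 0, 0, 1)^T — this equals column 9 of H (binary 1001), so error is at position 9.
Correct: flip bit 9 of r = 000001101111111 to get c = 000001100111111.


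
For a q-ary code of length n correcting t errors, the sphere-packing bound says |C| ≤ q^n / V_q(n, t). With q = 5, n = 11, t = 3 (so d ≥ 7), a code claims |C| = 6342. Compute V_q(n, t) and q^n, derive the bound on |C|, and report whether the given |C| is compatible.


V_q(n, t) = 11485, q^n = 48828125, Hamming bound = 4251, |C| = 6342 > bound (violated).

Step 1: Compute V_q(n, t) = Σ_{j=0}^3 C(n, j) (q−1)^j.
  j = 0: C(11,0)·(4)^0 = 1·1 = 1.
  j = 1: C(11,1)·(4)^1 = 11·4 = 44.
  j = 2: C(11,2)·(4)^2 = 55·16 = 880.
  j = 3: C(11,3)·(4)^3 = 165·64 = 10560.
  V_q(n, t) = 1 + 44 + 880 + 10560 = 11485.
Step 2: q^n = 5^11 = 48828125.
Step 3: Hamming bound ⌊q^n / V_q(n,t)⌋ = ⌊48828125/11485⌋ = 4251.
Step 4: Compare |C| = 6342 to 4251: violated.
The claimed |C| lies above the Hamming bound, so no 5-ary code of length 11 with d ≥ 7 can have 6342 codewords.


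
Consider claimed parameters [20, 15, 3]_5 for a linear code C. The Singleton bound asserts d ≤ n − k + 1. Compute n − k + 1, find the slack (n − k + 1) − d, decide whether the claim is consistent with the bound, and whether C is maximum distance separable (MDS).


Singleton RHS = n − k + 1 = 6, slack = 3, bound satisfied, not MDS.

Singleton bound: d ≤ n − k + 1.
Here n = 20, k = 15, so n − k + 1 = 6.
Given d = 3, check d ≤ 6: YES.
Slack = (n − k + 1) − d = 3.
The code is NOT MDS (slack = 3 > 0).
Description: the claimed parameters are [20, 15, 3]_5; such a code would be non-MDS.


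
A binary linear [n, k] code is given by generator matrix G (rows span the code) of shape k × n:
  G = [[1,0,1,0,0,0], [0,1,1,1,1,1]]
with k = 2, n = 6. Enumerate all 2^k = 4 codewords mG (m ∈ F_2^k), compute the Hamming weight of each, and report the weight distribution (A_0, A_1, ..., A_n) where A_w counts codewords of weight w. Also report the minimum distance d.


Weight distribution: A_0 = 1, A_2 = 1, A_5 = 2. Minimum distance d = 2.

Enumerate all 2^2 = 4 messages m ∈ F_2^2.
For each, compute codeword c = mG in F_2^6, then tally its weight.
  m = 00 → c = 000000, weight = 0.
  m = 10 → c = 101000, weight = 2.
  m = 01 → c = 011111, weight = 5.
  m = 11 → c = 110111, weight = 5.
Tally weights:
  weight 0: 1 codewords.
  weight 2: 1 codewords.
  weight 5: 2 codewords.
Minimum distance d = smallest w > 0 with A_w > 0 = 2.
Sanity: Σ A_w = 4 = 2^2 = 4 ✓.
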